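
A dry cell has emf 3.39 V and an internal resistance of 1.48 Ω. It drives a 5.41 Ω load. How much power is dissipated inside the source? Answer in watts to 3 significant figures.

0.358 W

The internal resistance carries the same current as the load; P_int = I²r.
I = ε / (r + R) = 3.39 / (1.48 + 5.41) = 0.4920 A
P_int = I² r = (0.4920)² × 1.48 = 0.3583 W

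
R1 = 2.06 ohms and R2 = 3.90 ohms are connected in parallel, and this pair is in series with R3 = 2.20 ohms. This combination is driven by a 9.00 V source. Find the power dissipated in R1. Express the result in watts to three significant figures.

First find R_p for the parallel pair, then treat R_p + R3 as a series loop.
R_p = (2.06×3.90)/(2.06+3.90) = 1.348 Ω
R_total = R_p + 2.20 = 1.348 + 2.20 = 3.548 Ω
I = V / R_total = 9.00 / 3.548 = 2.537 A
Voltage across the parallel pair: V_p = I × R_p = 2.537 × 1.348 = 3.419 V
R1 sits across V_p; its power is V_p²/R.
P_R1 = (3.419)² / 2.06 = 5.676 W

5.68 W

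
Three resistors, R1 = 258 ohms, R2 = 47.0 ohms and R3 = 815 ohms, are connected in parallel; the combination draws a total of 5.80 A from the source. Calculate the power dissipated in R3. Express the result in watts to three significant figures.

Parallel branches share V, not I — compute V via R_eq, then use V²/R for the target branch.
1/R_eq = 1/258 + 1/47.0 + 1/815 ⇒ R_eq = 37.91 Ω
V = I_total × R_eq = 5.800 × 37.91 = 219.9 V
P_R3 = V² / R3 = (219.9)² / 815 = 59.31 W

59.3 W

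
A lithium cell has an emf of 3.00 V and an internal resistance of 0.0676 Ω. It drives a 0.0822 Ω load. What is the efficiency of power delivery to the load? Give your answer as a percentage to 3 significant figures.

54.9 %

Both r and R carry the same current, so the power split is just the resistance split: η = R/(R+r).
η = R / (R + r) = 0.0822 / (0.0822 + 0.0676) = 0.5487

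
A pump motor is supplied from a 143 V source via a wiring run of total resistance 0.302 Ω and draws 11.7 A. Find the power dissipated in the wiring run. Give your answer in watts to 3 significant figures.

41.3 W

Line loss is just I²R for the cable — we know both I and R_line directly.
The wiring run carries the full 11.7 A.
P_line = I² R_line = (11.70)² × 0.302 = 41.34 W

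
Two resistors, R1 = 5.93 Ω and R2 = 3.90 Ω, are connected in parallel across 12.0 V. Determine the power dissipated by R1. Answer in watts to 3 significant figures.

Parallel branches share the same voltage; P = V²/R gives the branch power in one step.
P_R1 = V² / R1 = (12.0)² / 5.93 Ω = 24.28 W

24.3 W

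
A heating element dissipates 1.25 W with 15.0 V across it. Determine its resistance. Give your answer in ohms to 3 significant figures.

180 Ω

Rearranging the power relation for the two known quantities gives R = V² / P.
R = (15.0)² / 1.25 = 180.0 Ω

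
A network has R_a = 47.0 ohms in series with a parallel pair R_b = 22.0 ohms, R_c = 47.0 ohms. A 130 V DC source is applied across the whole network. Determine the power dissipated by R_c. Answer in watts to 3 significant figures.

21.0 W

Replace R_b and R_c with their parallel equivalent so the circuit becomes R_a in series with R_p.
R_p = (22.0×47.0)/(22.0+47.0) = 14.99 Ω
R_total = 47.0 + 14.99 = 61.99 Ω
I = V / R_total = 130 / 61.99 = 2.097 A
Voltage across the parallel pair: V_p = I × R_p = 2.097 × 14.99 = 31.43 V
R_c is across V_p, so use P = V²/R for that branch.
P_R_c = (31.43)² / 47.0 = 21.02 W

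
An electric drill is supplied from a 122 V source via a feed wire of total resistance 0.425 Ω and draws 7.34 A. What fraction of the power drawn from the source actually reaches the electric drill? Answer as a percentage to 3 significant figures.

97.4 %

The feed wire carries the full 7.34 A.
P_line = I² R_line = (7.340)² × 0.425 = 22.90 W
P_source = V I = 122 × 7.340 = 895.5 W; P_load = 872.6 W
η = P_load / P_source = 872.6 / 895.5 = 0.9744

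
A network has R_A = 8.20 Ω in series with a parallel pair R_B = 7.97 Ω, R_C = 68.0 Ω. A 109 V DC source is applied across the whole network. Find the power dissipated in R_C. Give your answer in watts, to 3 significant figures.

Reduce the parallel pair to R_p first; the network is then a simple series string.
R_p = (7.97×68.0)/(7.97+68.0) = 7.134 Ω
R_total = 8.20 + 7.134 = 15.33 Ω
I = V / R_total = 109 / 15.33 = 7.108 A
Voltage across the parallel pair: V_p = I × R_p = 7.108 × 7.134 = 50.71 V
R_C is across V_p, so use P = V²/R for that branch.
P_R_C = (50.71)² / 68.0 = 37.82 W

37.8 W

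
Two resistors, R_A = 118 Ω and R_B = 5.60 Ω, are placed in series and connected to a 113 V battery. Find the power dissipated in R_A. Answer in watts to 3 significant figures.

In a series string the same current flows through every resistor — find that current, then P = I²R for the one we want.
R_total = 118 + 5.60 = 123.6 Ω
I = V / R_total = 113 / 123.6 = 0.9142 A
P_R_A = I² × R_A = (0.9142)² × 118 = 98.63 W

98.6 W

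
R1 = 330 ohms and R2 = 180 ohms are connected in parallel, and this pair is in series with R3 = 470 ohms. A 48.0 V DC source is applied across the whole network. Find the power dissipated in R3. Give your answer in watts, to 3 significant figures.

Collapse the R1‖R2 pair into one equivalent R_p; then R_p and R3 form a series string.
R_p = (330×180)/(330+180) = 116.5 Ω
R_total = R_p + 470 = 116.5 + 470 = 586.5 Ω
I = V / R_total = 48.0 / 586.5 = 0.08185 A
R3 carries the full series current, so P = I²R.
P_R3 = (0.08185)² × 470 = 3.148 W

3.15 W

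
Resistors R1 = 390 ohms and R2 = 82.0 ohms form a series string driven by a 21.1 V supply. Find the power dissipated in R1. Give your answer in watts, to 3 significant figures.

0.779 W

The current is common to all series resistors; compute it, then apply P = I²R for the target.
R_total = 390 + 82.0 = 472.0 Ω
I = V / R_total = 21.1 / 472.0 = 0.04470 A
P_R1 = I² × R1 = (0.04470)² × 390 = 0.7794 W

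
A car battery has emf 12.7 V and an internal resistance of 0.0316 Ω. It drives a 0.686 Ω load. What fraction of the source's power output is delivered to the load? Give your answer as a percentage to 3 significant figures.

95.6 %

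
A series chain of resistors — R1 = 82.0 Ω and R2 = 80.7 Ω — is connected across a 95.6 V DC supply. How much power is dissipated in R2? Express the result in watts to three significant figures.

27.9 W

The current is common to all series resistors; compute it, then apply P = I²R for the target.
R_total = 82.0 + 80.7 = 162.7 Ω
I = V / R_total = 95.6 / 162.7 = 0.5876 A
P_R2 = I² × R2 = (0.5876)² × 80.7 = 27.86 W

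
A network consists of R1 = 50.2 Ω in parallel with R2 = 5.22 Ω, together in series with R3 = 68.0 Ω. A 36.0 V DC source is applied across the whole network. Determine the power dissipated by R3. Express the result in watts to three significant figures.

16.7 W

Collapse the R1‖R2 pair into one equivalent R_p; then R_p and R3 form a series string.
R_p = (50.2×5.22)/(50.2+5.22) = 4.728 Ω
R_total = R_p + 68.0 = 4.728 + 68.0 = 72.73 Ω
I = V / R_total = 36.0 / 72.73 = 0.4950 A
R3 carries the full series current, so P = I²R.
P_R3 = (0.4950)² × 68.0 = 16.66 W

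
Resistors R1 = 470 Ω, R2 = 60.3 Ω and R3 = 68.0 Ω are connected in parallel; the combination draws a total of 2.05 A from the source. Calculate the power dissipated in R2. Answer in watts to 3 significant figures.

Parallel branches share V, not I — compute V via R_eq, then use V²/R for the target branch.
1/R_eq = 1/470 + 1/60.3 + 1/68.0 ⇒ R_eq = 29.92 Ω
V = I_total × R_eq = 2.050 × 29.92 = 61.35 V
P_R2 = V² / R2 = (61.35)² / 60.3 = 62.41 W

62.4 W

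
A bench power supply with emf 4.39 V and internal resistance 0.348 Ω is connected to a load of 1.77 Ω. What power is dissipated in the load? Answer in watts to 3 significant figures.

7.60 W

Find the circuit current first, then P = I²R for the load (series elements share I).
I = ε / (r + R) = 4.39 / (0.348 + 1.77) = 2.073 A
P_load = I² R = (2.073)² × 1.77 = 7.604 W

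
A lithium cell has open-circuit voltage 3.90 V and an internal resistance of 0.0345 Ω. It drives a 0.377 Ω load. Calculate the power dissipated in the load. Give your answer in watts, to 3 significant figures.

33.9 W

Load and internal resistance form a series loop — compute the loop current, then the load power via I²R.
I = ε / (r + R) = 3.90 / (0.0345 + 0.377) = 9.478 A
P_load = I² R = (9.478)² × 0.377 = 33.86 W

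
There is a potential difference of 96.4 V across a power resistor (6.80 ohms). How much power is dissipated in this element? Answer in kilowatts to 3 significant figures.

1.37 kW

Voltage and resistance are given, so P = V²/R is the one-step route.
P = (96.4 V)² / 6.80 Ω = 1367 W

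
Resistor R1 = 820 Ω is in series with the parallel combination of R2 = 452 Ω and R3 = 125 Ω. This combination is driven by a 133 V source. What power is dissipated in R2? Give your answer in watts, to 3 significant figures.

First combine the parallel branches into one equivalent R_p, then R1 + R_p is a series pair.
R_p = (452×125)/(452+125) = 97.92 Ω
R_total = 820 + 97.92 = 917.9 Ω
I = V / R_total = 133 / 917.9 = 0.1449 A
Voltage across the parallel pair: V_p = I × R_p = 0.1449 × 97.92 = 14.19 V
R2 is across V_p, so use P = V²/R for that branch.
P_R2 = (14.19)² / 452 = 0.4453 W

0.445 W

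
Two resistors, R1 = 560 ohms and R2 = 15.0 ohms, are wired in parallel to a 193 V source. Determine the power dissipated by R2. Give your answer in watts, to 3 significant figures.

R2 sits directly across the source, so P = V²/R with V = 193 V.
P_R2 = V² / R2 = (193)² / 15.0 Ω = 2483 W

2480 W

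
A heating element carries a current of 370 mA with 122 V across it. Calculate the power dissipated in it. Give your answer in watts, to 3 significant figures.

Since both terminal voltage and current are stated, P = V I gives the power in one step.
P = 122 V × 0.3700 A = 45.14 W

45.1 W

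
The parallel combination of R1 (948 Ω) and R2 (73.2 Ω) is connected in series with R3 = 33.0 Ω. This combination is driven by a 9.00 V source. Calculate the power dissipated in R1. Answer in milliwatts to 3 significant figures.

Combine R1 and R2 into their parallel equivalent first, reducing the network to two series resistors.
R_p = (948×73.2)/(948+73.2) = 67.95 Ω
R_total = R_p + 33.0 = 67.95 + 33.0 = 101.0 Ω
I = V / R_total = 9.00 / 101.0 = 0.08915 A
Voltage across the parallel pair: V_p = I × R_p = 0.08915 × 67.95 = 6.058 V
Use P = V²/R for R1 with V = V_p.
P_R1 = (6.058)² / 948 = 0.03871 W

38.7 mW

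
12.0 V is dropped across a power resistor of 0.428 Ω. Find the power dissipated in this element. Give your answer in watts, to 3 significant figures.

336 W

V and R are stated; P = V²/R avoids computing the current.
P = (12.0 V)² / 0.428 Ω = 336.4 W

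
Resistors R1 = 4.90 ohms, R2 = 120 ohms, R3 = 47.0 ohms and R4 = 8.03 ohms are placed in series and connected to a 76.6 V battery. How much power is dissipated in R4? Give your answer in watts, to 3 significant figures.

1.46 W

In a series string the same current flows through every resistor — find that current, then P = I²R for the one we want.
R_total = 4.90 + 120 + 47.0 + 8.03 = 179.9 Ω
I = V / R_total = 76.6 / 179.9 = 0.4257 A
P_R4 = I² × R4 = (0.4257)² × 8.03 = 1.455 W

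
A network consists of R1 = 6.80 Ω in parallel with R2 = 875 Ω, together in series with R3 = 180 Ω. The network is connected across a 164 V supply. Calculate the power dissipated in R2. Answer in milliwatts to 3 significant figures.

40.1 mW

Combine R1 and R2 into their parallel equivalent first, reducing the network to two series resistors.
R_p = (6.80×875)/(6.80+875) = 6.748 Ω
R_total = R_p + 180 = 6.748 + 180 = 186.7 Ω
I = V / R_total = 164 / 186.7 = 0.8782 A
Voltage across the parallel pair: V_p = I × R_p = 0.8782 × 6.748 = 5.926 V
Use P = V²/R for R2 with V = V_p.
P_R2 = (5.926)² / 875 = 0.04013 W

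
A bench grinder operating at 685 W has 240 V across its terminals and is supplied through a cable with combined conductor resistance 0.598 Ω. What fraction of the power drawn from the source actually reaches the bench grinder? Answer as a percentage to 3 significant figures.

I = P / V = 685 / 240 = 2.854 A through the cable.
P_line = I² R_line = (2.854)² × 0.598 = 4.871 W
P_source = P_load + P_line = 685.0 + 4.871 = 689.9 W
η = P_load / P_source = 685.0 / 689.9 = 0.9929

99.3 %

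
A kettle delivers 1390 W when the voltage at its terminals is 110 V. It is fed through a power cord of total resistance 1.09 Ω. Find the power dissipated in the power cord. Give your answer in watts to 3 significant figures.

174 W

The power cord is a series resistance carrying the load current; its dissipation is I²R_line.
I = P / V = 1390 / 110 = 12.64 A through the power cord.
P_line = I² R_line = (12.64)² × 1.09 = 174.0 W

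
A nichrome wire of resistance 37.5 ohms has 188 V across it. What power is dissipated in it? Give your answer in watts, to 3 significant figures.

V and R are stated; P = V²/R avoids computing the current.
P = (188 V)² / 37.5 Ω = 942.5 W

943 W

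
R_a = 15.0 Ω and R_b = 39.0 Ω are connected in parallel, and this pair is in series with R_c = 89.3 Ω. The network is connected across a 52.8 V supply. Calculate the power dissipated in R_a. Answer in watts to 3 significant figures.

Collapse the R_a‖R_b pair into one equivalent R_p; then R_p and R_c form a series string.
R_p = (15.0×39.0)/(15.0+39.0) = 10.83 Ω
R_total = R_p + 89.3 = 10.83 + 89.3 = 100.1 Ω
I = V / R_total = 52.8 / 100.1 = 0.5273 A
Voltage across the parallel pair: V_p = I × R_p = 0.5273 × 10.83 = 5.712 V
R_a has V_p across it, so P = V_p²/R_a.
P_R_a = (5.712)² / 15.0 = 2.175 W

2.18 W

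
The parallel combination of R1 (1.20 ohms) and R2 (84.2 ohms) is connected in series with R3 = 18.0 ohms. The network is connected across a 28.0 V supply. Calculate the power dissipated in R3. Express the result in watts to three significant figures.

Combine R1 and R2 into their parallel equivalent first, reducing the network to two series resistors.
R_p = (1.20×84.2)/(1.20+84.2) = 1.183 Ω
R_total = R_p + 18.0 = 1.183 + 18.0 = 19.18 Ω
I = V / R_total = 28.0 / 19.18 = 1.460 A
R3 carries the full series current, so P = I²R.
P_R3 = (1.460)² × 18.0 = 38.35 W

38.3 W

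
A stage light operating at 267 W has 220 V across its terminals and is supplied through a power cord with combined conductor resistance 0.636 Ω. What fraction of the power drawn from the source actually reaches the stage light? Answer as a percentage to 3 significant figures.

I = P / V = 267 / 220 = 1.214 A through the power cord.
P_line = I² R_line = (1.214)² × 0.636 = 0.9368 W
P_source = P_load + P_line = 267.0 + 0.9368 = 267.9 W
η = P_load / P_source = 267.0 / 267.9 = 0.9965

99.7 %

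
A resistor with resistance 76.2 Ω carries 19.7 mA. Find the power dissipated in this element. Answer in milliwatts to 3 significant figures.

Current and resistance are given, so P = I²R is the direct form.
P = (0.01970 A)² × 76.2 Ω = 0.02957 W

29.6 mW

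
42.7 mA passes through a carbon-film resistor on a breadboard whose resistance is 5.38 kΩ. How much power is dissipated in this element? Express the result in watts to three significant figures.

With I and R stated, P = I²R applies in one step.
P = (0.04270 A)² × 5380 Ω = 9.809 W

9.81 W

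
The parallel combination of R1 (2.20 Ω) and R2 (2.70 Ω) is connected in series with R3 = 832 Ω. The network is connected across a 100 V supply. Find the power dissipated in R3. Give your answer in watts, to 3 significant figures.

12.0 W

Combine R1 and R2 into their parallel equivalent first, reducing the network to two series resistors.
R_p = (2.20×2.70)/(2.20+2.70) = 1.212 Ω
R_total = R_p + 832 = 1.212 + 832 = 833.2 Ω
I = V / R_total = 100 / 833.2 = 0.1200 A
All the supply current flows through R3; use P = I²R3.
P_R3 = (0.1200)² × 832 = 11.98 W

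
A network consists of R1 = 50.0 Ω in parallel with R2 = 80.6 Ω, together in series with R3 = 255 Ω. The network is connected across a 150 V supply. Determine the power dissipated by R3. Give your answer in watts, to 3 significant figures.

70.2 W

Reduce the parallel combination to a single R_p; the circuit then becomes R_p in series with the remaining resistor.
R_p = (50.0×80.6)/(50.0+80.6) = 30.86 Ω
R_total = R_p + 255 = 30.86 + 255 = 285.9 Ω
I = V / R_total = 150 / 285.9 = 0.5247 A
R3 is the series element, so its power is I²R.
P_R3 = (0.5247)² × 255 = 70.21 W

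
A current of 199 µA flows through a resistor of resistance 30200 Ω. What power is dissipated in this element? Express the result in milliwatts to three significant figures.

1.20 mW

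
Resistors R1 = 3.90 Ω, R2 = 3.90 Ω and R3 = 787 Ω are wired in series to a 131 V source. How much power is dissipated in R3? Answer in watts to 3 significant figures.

21.4 W

The current is common to all series resistors; compute it, then apply P = I²R for the target.
R_total = 3.90 + 3.90 + 787 = 794.8 Ω
I = V / R_total = 131 / 794.8 = 0.1648 A
P_R3 = I² × R3 = (0.1648)² × 787 = 21.38 W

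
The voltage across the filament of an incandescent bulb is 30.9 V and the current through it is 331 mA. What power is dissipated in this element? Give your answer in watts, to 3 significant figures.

10.2 W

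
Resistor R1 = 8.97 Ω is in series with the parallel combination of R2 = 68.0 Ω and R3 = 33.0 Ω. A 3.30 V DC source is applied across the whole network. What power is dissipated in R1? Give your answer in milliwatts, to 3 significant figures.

Collapse R2‖R3 to a single equivalent, reducing the network to two series elements.
R_p = (68.0×33.0)/(68.0+33.0) = 22.22 Ω
R_total = 8.97 + 22.22 = 31.19 Ω
I = V / R_total = 3.30 / 31.19 = 0.1058 A
R1 carries the full series current, so P = I²R.
P_R1 = (0.1058)² × 8.97 = 0.1004 W

100 mW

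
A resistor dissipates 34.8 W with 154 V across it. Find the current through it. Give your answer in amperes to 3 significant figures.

The two known quantities fix the third via I = P / V.
I = 34.8 / 154 = 0.2260 A

0.226 A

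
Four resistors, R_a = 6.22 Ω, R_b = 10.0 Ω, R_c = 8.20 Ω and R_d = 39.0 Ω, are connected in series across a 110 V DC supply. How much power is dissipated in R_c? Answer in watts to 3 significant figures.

Every series element carries the same I. Get I from the total resistance, then P = I² × R_c.
R_total = 6.22 + 10.0 + 8.20 + 39.0 = 63.42 Ω
I = V / R_total = 110 / 63.42 = 1.734 A
P_R_c = I² × R_c = (1.734)² × 8.20 = 24.67 W

24.7 W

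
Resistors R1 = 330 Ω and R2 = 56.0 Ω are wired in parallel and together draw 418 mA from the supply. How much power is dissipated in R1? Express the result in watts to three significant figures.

The branches share the same voltage, but only the total current is given — find V from the equivalent resistance first.
1/R_eq = 1/330 + 1/56.0 ⇒ R_eq = 47.88 Ω
V = I_total × R_eq = 0.4180 × 47.88 = 20.01 V
P_R1 = V² / R1 = (20.01)² / 330 = 1.214 W

1.21 W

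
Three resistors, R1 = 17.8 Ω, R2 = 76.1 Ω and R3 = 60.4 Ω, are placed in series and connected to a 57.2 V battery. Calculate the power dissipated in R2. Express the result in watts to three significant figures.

Since the resistors are in series they all carry the loop current I = V/R_total; the power in any one is I²R.
R_total = 17.8 + 76.1 + 60.4 = 154.3 Ω
I = V / R_total = 57.2 / 154.3 = 0.3707 A
P_R2 = I² × R2 = (0.3707)² × 76.1 = 10.46 W

10.5 W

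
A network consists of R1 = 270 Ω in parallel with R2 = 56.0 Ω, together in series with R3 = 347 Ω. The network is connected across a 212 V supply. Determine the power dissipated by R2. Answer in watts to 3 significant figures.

Combine R1 and R2 into their parallel equivalent first, reducing the network to two series resistors.
R_p = (270×56.0)/(270+56.0) = 46.38 Ω
R_total = R_p + 347 = 46.38 + 347 = 393.4 Ω
I = V / R_total = 212 / 393.4 = 0.5389 A
Voltage across the parallel pair: V_p = I × R_p = 0.5389 × 46.38 = 25.00 V
R2 has V_p across it, so P = V_p²/R2.
P_R2 = (25.00)² / 56.0 = 11.16 W

11.2 W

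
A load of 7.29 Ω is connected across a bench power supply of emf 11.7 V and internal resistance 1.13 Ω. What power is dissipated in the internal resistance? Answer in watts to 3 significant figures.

The internal resistance carries the same current as the load; P_int = I²r.
I = ε / (r + R) = 11.7 / (1.13 + 7.29) = 1.390 A
P_int = I² r = (1.390)² × 1.13 = 2.182 W

2.18 W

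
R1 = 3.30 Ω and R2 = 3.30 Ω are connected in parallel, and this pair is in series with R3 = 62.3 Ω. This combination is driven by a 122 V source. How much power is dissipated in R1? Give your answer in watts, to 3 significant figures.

3.00 W

Collapse the R1‖R2 pair into one equivalent R_p; then R_p and R3 form a series string.
R_p = (3.30×3.30)/(3.30+3.30) = 1.650 Ω
R_total = R_p + 62.3 = 1.650 + 62.3 = 63.95 Ω
I = V / R_total = 122 / 63.95 = 1.908 A
Voltage across the parallel pair: V_p = I × R_p = 1.908 × 1.650 = 3.148 V
R1 has V_p across it, so P = V_p²/R1.
P_R1 = (3.148)² / 3.30 = 3.003 W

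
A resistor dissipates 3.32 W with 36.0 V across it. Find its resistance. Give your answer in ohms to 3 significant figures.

390 Ω

Rearranging the power relation for the two known quantities gives R = V² / P.
R = (36.0)² / 3.32 = 390.4 Ω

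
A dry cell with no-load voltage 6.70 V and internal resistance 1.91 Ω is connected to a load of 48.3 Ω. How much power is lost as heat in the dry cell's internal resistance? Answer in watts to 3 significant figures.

The source's internal resistance is just another series element carrying I; its dissipation is I²r.
I = ε / (r + R) = 6.70 / (1.91 + 48.3) = 0.1334 A
P_int = I² r = (0.1334)² × 1.91 = 0.03401 W

0.0340 W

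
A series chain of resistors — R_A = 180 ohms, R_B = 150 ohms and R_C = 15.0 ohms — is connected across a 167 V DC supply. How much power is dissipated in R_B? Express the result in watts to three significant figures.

In a series string the same current flows through every resistor — find that current, then P = I²R for the one we want.
R_total = 180 + 150 + 15.0 = 345.0 Ω
I = V / R_total = 167 / 345.0 = 0.4841 A
P_R_B = I² × R_B = (0.4841)² × 150 = 35.15 W

35.1 W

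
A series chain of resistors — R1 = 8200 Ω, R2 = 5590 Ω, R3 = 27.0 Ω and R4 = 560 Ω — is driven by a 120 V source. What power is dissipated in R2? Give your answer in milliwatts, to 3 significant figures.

The current is common to all series resistors; compute it, then apply P = I²R for the target.
R_total = 8200 + 5590 + 27.0 + 560 = 14380 Ω
I = V / R_total = 120 / 14380 = 0.008347 A
P_R2 = I² × R2 = (0.008347)² × 5590 = 0.3894 W

389 mW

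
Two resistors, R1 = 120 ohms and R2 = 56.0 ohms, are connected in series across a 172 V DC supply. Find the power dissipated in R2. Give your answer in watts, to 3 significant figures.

Series elements share the same current, so find I first, then use P = I²R.
R_total = 120 + 56.0 = 176.0 Ω
I = V / R_total = 172 / 176.0 = 0.9773 A
P_R2 = I² × R2 = (0.9773)² × 56.0 = 53.48 W

53.5 W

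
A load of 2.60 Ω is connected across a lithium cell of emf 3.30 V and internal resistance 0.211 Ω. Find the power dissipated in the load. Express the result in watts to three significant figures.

With r and R in series, I = ε/(r+R); the load dissipates I²R.
I = ε / (r + R) = 3.30 / (0.211 + 2.60) = 1.174 A
P_load = I² R = (1.174)² × 2.60 = 3.583 W

3.58 W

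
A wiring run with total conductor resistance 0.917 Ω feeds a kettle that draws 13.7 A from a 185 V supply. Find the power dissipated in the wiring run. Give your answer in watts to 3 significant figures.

The wiring run and load are in series, so the same current flows in both; the loss is I²R_line.
The wiring run carries the full 13.7 A.
P_line = I² R_line = (13.70)² × 0.917 = 172.1 W

172 W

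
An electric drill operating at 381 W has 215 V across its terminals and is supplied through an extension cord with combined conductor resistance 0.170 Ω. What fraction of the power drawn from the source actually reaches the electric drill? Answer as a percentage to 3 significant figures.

I = P / V = 381 / 215 = 1.772 A through the extension cord.
P_line = I² R_line = (1.772)² × 0.170 = 0.5339 W
P_source = P_load + P_line = 381.0 + 0.5339 = 381.5 W
η = P_load / P_source = 381.0 / 381.5 = 0.9986

99.9 %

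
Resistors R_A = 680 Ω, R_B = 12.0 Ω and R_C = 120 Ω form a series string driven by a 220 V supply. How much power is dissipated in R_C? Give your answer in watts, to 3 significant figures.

Since the resistors are in series they all carry the loop current I = V/R_total; the power in any one is I²R.
R_total = 680 + 12.0 + 120 = 812.0 Ω
I = V / R_total = 220 / 812.0 = 0.2709 A
P_R_C = I² × R_C = (0.2709)² × 120 = 8.809 W

8.81 W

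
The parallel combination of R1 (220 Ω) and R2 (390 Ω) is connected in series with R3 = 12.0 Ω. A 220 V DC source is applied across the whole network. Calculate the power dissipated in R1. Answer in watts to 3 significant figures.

Collapse the R1‖R2 pair into one equivalent R_p; then R_p and R3 form a series string.
R_p = (220×390)/(220+390) = 140.7 Ω
R_total = R_p + 12.0 = 140.7 + 12.0 = 152.7 Ω
I = V / R_total = 220 / 152.7 = 1.441 A
Voltage across the parallel pair: V_p = I × R_p = 1.441 × 140.7 = 202.7 V
Use P = V²/R for R1 with V = V_p.
P_R1 = (202.7)² / 220 = 186.8 W

187 W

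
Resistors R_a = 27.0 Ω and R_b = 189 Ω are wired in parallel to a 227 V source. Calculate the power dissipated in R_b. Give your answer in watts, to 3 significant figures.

273 W

R_b sits directly across the source, so P = V²/R with V = 227 V.
P_R_b = V² / R_b = (227)² / 189 Ω = 272.6 W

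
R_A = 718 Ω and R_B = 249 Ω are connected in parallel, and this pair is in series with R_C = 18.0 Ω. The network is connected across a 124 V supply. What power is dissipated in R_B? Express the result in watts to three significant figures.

Reduce the parallel combination to a single R_p; the circuit then becomes R_p in series with the remaining resistor.
R_p = (718×249)/(718+249) = 184.9 Ω
R_total = R_p + 18.0 = 184.9 + 18.0 = 202.9 Ω
I = V / R_total = 124 / 202.9 = 0.6112 A
Voltage across the parallel pair: V_p = I × R_p = 0.6112 × 184.9 = 113.0 V
Use P = V²/R for R_B with V = V_p.
P_R_B = (113.0)² / 249 = 51.28 W

51.3 W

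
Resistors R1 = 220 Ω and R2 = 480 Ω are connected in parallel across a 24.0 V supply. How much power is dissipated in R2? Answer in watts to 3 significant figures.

Every branch has 24.0 V across it, so for R2 the power is simply V²/R.
P_R2 = V² / R2 = (24.0)² / 480 Ω = 1.200 W

1.20 W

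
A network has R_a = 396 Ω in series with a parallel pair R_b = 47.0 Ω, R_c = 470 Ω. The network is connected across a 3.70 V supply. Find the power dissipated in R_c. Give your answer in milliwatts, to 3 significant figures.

Replace R_b and R_c with their parallel equivalent so the circuit becomes R_a in series with R_p.
R_p = (47.0×470)/(47.0+470) = 42.73 Ω
R_total = 396 + 42.73 = 438.7 Ω
I = V / R_total = 3.70 / 438.7 = 0.008433 A
Voltage across the parallel pair: V_p = I × R_p = 0.008433 × 42.73 = 0.3603 V
R_c sees V_p directly, so P = V_p² / R_c.
P_R_c = (0.3603)² / 470 = 0.0002763 W

0.276 mW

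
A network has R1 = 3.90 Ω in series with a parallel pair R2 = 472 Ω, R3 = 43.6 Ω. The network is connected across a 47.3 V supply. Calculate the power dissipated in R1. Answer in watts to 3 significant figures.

4.55 W

Replace R2 and R3 with their parallel equivalent so the circuit becomes R1 in series with R_p.
R_p = (472×43.6)/(472+43.6) = 39.91 Ω
R_total = 3.90 + 39.91 = 43.81 Ω
I = V / R_total = 47.3 / 43.81 = 1.080 A
R1 carries the full series current, so P = I²R.
P_R1 = (1.080)² × 3.90 = 4.545 W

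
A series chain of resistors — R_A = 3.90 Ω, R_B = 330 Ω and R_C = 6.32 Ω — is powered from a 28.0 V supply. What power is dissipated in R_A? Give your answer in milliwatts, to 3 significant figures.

In a series string the same current flows through every resistor — find that current, then P = I²R for the one we want.
R_total = 3.90 + 330 + 6.32 = 340.2 Ω
I = V / R_total = 28.0 / 340.2 = 0.08230 A
P_R_A = I² × R_A = (0.08230)² × 3.90 = 0.02642 W

26.4 mW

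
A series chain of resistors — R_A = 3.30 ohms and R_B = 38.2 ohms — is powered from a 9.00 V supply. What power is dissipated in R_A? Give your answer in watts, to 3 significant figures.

0.155 W

In a series string the same current flows through every resistor — find that current, then P = I²R for the one we want.
R_total = 3.30 + 38.2 = 41.50 Ω
I = V / R_total = 9.00 / 41.50 = 0.2169 A
P_R_A = I² × R_A = (0.2169)² × 3.30 = 0.1552 W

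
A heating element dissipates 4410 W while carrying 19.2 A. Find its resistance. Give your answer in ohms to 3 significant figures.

From P = V I = I²R = V²/R, with the two given quantities we get R = P / I².
R = 4410 / (19.20)² = 11.96 Ω

12.0 Ω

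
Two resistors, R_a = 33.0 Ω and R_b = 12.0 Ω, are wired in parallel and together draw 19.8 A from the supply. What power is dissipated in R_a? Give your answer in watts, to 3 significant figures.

Parallel branches share V, not I — compute V via R_eq, then use V²/R for the target branch.
1/R_eq = 1/33.0 + 1/12.0 ⇒ R_eq = 8.800 Ω
V = I_total × R_eq = 19.80 × 8.800 = 174.2 V
P_R_a = V² / R_a = (174.2)² / 33.0 = 920.0 W

920 W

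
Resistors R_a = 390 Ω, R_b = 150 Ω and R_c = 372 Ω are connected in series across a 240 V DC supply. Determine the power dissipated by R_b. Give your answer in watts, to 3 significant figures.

In a series string the same current flows through every resistor — find that current, then P = I²R for the one we want.
R_total = 390 + 150 + 372 = 912.0 Ω
I = V / R_total = 240 / 912.0 = 0.2632 A
P_R_b = I² × R_b = (0.2632)² × 150 = 10.39 W

10.4 W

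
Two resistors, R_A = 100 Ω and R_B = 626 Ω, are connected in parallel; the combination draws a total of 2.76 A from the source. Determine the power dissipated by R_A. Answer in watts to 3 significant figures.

566 W

Only the total current is stated, so first find the parallel equivalent to get the voltage across the combination.
1/R_eq = 1/100 + 1/626 ⇒ R_eq = 86.23 Ω
V = I_total × R_eq = 2.760 × 86.23 = 238.0 V
P_R_A = V² / R_A = (238.0)² / 100 = 566.4 W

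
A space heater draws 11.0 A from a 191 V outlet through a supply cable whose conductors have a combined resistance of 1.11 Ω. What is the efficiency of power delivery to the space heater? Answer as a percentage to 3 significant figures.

The supply cable carries the full 11.0 A.
P_line = I² R_line = (11.00)² × 1.11 = 134.3 W
P_source = V I = 191 × 11.00 = 2101 W; P_load = 1967 W
η = P_load / P_source = 1967 / 2101 = 0.9361

93.6 %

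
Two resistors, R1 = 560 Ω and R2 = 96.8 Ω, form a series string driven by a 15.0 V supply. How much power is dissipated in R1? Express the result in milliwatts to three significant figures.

In a series string the same current flows through every resistor — find that current, then P = I²R for the one we want.
R_total = 560 + 96.8 = 656.8 Ω
I = V / R_total = 15.0 / 656.8 = 0.02284 A
P_R1 = I² × R1 = (0.02284)² × 560 = 0.2921 W

292 mW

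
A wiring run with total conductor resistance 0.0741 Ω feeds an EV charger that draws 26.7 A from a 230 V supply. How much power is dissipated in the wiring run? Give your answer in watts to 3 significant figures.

52.8 W

Line loss is just I²R for the cable — we know both I and R_line directly.
The wiring run carries the full 26.7 A.
P_line = I² R_line = (26.70)² × 0.0741 = 52.83 W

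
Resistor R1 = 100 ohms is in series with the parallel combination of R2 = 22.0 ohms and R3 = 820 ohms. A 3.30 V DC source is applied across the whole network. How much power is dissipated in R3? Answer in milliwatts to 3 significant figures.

Collapse R2‖R3 to a single equivalent, reducing the network to two series elements.
R_p = (22.0×820)/(22.0+820) = 21.43 Ω
R_total = 100 + 21.43 = 121.4 Ω
I = V / R_total = 3.30 / 121.4 = 0.02718 A
Voltage across the parallel pair: V_p = I × R_p = 0.02718 × 21.43 = 0.5823 V
R3 is across V_p, so use P = V²/R for that branch.
P_R3 = (0.5823)² / 820 = 0.0004135 W

0.413 mW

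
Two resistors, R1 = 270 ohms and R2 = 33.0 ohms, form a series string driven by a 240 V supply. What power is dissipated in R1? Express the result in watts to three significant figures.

In a series string the same current flows through every resistor — find that current, then P = I²R for the one we want.
R_total = 270 + 33.0 = 303.0 Ω
I = V / R_total = 240 / 303.0 = 0.7921 A
P_R1 = I² × R1 = (0.7921)² × 270 = 169.4 W

169 W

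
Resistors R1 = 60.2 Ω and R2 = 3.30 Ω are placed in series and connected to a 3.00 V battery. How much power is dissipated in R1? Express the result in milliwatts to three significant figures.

134 mW

Series elements share the same current, so find I first, then use P = I²R.
R_total = 60.2 + 3.30 = 63.50 Ω
I = V / R_total = 3.00 / 63.50 = 0.04724 A
P_R1 = I² × R1 = (0.04724)² × 60.2 = 0.1344 W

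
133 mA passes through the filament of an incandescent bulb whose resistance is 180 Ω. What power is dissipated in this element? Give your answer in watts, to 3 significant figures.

3.18 W

Current and resistance are given, so P = I²R is the direct form.
P = (0.1330 A)² × 180 Ω = 3.184 W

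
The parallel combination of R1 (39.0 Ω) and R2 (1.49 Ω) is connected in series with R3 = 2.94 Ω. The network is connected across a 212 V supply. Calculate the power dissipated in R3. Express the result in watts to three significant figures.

Collapse the R1‖R2 pair into one equivalent R_p; then R_p and R3 form a series string.
R_p = (39.0×1.49)/(39.0+1.49) = 1.435 Ω
R_total = R_p + 2.94 = 1.435 + 2.94 = 4.375 Ω
I = V / R_total = 212 / 4.375 = 48.46 A
All the supply current flows through R3; use P = I²R3.
P_R3 = (48.46)² × 2.94 = 6903 W

6900 W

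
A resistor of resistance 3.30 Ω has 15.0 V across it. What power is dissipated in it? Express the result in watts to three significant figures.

With V across and R both known, P = V²/R gives the dissipation directly.
P = (15.0 V)² / 3.30 Ω = 68.18 W

68.2 W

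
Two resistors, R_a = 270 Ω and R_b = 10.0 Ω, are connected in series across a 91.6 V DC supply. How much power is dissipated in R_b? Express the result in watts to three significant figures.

Since the resistors are in series they all carry the loop current I = V/R_total; the power in any one is I²R.
R_total = 270 + 10.0 = 280.0 Ω
I = V / R_total = 91.6 / 280.0 = 0.3271 A
P_R_b = I² × R_b = (0.3271)² × 10.0 = 1.070 W

1.07 W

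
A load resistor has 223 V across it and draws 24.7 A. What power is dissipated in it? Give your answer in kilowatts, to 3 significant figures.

V and I are known directly — P = V I, no intermediate step needed.
P = 223 V × 24.70 A = 5508 W

5.51 kW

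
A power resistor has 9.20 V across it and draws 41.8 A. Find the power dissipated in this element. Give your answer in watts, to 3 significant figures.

385 W

Since both terminal voltage and current are stated, P = V I gives the power in one step.
P = 9.20 V × 41.80 A = 384.6 W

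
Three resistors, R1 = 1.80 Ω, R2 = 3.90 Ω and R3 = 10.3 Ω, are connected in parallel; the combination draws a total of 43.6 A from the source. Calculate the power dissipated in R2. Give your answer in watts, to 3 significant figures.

590 W

Parallel branches share V, not I — compute V via R_eq, then use V²/R for the target branch.
1/R_eq = 1/1.80 + 1/3.90 + 1/10.3 ⇒ R_eq = 1.100 Ω
V = I_total × R_eq = 43.60 × 1.100 = 47.96 V
P_R2 = V² / R2 = (47.96)² / 3.90 = 589.8 W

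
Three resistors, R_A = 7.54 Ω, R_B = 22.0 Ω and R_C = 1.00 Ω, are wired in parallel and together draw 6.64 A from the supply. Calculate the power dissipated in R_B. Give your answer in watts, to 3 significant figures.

1.44 W

Only the total current is stated, so first find the parallel equivalent to get the voltage across the combination.
1/R_eq = 1/7.54 + 1/22.0 + 1/1.00 ⇒ R_eq = 0.8488 Ω
V = I_total × R_eq = 6.640 × 0.8488 = 5.636 V
P_R_B = V² / R_B = (5.636)² / 22.0 = 1.444 W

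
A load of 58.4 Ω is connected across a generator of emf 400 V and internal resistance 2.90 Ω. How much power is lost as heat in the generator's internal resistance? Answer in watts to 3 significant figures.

123 W

r is in series with the load, so it carries the full circuit current — the loss in it is I²r.
I = ε / (r + R) = 400 / (2.90 + 58.4) = 6.525 A
P_int = I² r = (6.525)² × 2.90 = 123.5 W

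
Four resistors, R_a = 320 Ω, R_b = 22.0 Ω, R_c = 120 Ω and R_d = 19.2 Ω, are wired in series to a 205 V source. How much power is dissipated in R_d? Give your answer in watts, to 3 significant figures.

Since the resistors are in series they all carry the loop current I = V/R_total; the power in any one is I²R.
R_total = 320 + 22.0 + 120 + 19.2 = 481.2 Ω
I = V / R_total = 205 / 481.2 = 0.4260 A
P_R_d = I² × R_d = (0.4260)² × 19.2 = 3.485 W

3.48 W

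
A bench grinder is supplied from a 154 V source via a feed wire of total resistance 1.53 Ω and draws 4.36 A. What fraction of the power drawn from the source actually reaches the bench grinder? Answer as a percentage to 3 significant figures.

95.7 %

The feed wire carries the full 4.36 A.
P_line = I² R_line = (4.360)² × 1.53 = 29.08 W
P_source = V I = 154 × 4.360 = 671.4 W; P_load = 642.4 W
η = P_load / P_source = 642.4 / 671.4 = 0.9567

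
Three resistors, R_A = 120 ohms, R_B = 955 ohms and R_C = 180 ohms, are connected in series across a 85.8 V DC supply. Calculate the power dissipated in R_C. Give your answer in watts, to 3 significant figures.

Since the resistors are in series they all carry the loop current I = V/R_total; the power in any one is I²R.
R_total = 120 + 955 + 180 = 1255 Ω
I = V / R_total = 85.8 / 1255 = 0.06837 A
P_R_C = I² × R_C = (0.06837)² × 180 = 0.8413 W

0.841 W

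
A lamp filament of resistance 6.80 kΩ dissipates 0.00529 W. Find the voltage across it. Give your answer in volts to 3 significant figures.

6.00 V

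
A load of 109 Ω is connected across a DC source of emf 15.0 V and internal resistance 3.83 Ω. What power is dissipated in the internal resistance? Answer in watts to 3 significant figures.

0.0677 W

The source's internal resistance is just another series element carrying I; its dissipation is I²r.
I = ε / (r + R) = 15.0 / (3.83 + 109) = 0.1329 A
P_int = I² r = (0.1329)² × 3.83 = 0.06769 W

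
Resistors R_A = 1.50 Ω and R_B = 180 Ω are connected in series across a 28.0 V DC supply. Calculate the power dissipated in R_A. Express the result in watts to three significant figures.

0.0357 W

In a series string the same current flows through every resistor — find that current, then P = I²R for the one we want.
R_total = 1.50 + 180 = 181.5 Ω
I = V / R_total = 28.0 / 181.5 = 0.1543 A
P_R_A = I² × R_A = (0.1543)² × 1.50 = 0.03570 W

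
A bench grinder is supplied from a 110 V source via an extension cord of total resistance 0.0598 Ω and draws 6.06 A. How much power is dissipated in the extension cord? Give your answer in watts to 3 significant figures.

The extension cord and load are in series, so the same current flows in both; the loss is I²R_line.
The extension cord carries the full 6.06 A.
P_line = I² R_line = (6.060)² × 0.0598 = 2.196 W

2.20 W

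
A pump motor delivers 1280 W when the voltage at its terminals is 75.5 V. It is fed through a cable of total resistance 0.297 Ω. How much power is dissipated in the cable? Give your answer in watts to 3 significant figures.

85.4 W

The cable is a series resistance carrying the load current; its dissipation is I²R_line.
I = P / V = 1280 / 75.5 = 16.95 A through the cable.
P_line = I² R_line = (16.95)² × 0.297 = 85.37 W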